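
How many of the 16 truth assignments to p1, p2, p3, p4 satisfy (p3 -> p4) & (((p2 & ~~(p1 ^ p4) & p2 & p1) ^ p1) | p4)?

9

  p1  |   p2  |   p3  |   p4  ||   φ  
 True |  True |  True |  True ||  True
 True |  True |  True | False || False
 True |  True | False |  True ||  True
 True |  True | False | False || False
 True | False |  True |  True ||  True
 True | False |  True | False || False
 True | False | False |  True ||  True
 True | False | False | False ||  True
False |  True |  True |  True ||  True
False |  True |  True | False || False
False |  True | False |  True ||  True
False |  True | False | False || False
False | False |  True |  True ||  True
False | False |  True | False || False
False | False | False |  True ||  True
False | False | False | False || False
The formula is true on 9 of the 16 rows.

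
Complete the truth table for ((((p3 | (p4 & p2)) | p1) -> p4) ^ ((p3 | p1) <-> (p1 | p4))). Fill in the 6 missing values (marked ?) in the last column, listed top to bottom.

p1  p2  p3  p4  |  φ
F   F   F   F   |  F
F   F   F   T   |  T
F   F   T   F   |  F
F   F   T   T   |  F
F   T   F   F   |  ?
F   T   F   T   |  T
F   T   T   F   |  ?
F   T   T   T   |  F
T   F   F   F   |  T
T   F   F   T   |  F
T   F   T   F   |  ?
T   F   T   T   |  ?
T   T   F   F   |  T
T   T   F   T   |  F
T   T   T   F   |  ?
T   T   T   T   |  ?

F, F, T, F, T, F

Row p1=F, p2=T, p3=F, p4=F: (((p3 | (p4 & p2)) | p1) -> p4) = T, ((p3 | p1) <-> (p1 | p4)) = T, so the formula = F.
Row p1=F, p2=T, p3=T, p4=F: (((p3 | (p4 & p2)) | p1) -> p4) = F, ((p3 | p1) <-> (p1 | p4)) = F, so the formula = F.
Row p1=T, p2=F, p3=T, p4=F: (((p3 | (p4 & p2)) | p1) -> p4) = F, ((p3 | p1) <-> (p1 | p4)) = T, so the formula = T.
Row p1=T, p2=F, p3=T, p4=T: (((p3 | (p4 & p2)) | p1) -> p4) = T, ((p3 | p1) <-> (p1 | p4)) = T, so the formula = F.
Row p1=T, p2=T, p3=T, p4=F: (((p3 | (p4 & p2)) | p1) -> p4) = F, ((p3 | p1) <-> (p1 | p4)) = T, so the formula = T.
Row p1=T, p2=T, p3=T, p4=T: (((p3 | (p4 & p2)) | p1) -> p4) = T, ((p3 | p1) <-> (p1 | p4)) = T, so the formula = F.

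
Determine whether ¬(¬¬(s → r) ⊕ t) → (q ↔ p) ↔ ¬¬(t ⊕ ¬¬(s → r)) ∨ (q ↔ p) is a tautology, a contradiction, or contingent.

tautology

p | q | r | s | t | φ
- | - | - | - | - | -
1 | 1 | 1 | 1 | 1 | 1
1 | 1 | 1 | 1 | 0 | 1
1 | 1 | 1 | 0 | 1 | 1
1 | 1 | 1 | 0 | 0 | 1
1 | 1 | 0 | 1 | 1 | 1
1 | 1 | 0 | 1 | 0 | 1
1 | 1 | 0 | 0 | 1 | 1
1 | 1 | 0 | 0 | 0 | 1
1 | 0 | 1 | 1 | 1 | 1
1 | 0 | 1 | 1 | 0 | 1
1 | 0 | 1 | 0 | 1 | 1
1 | 0 | 1 | 0 | 0 | 1
1 | 0 | 0 | 1 | 1 | 1
1 | 0 | 0 | 1 | 0 | 1
1 | 0 | 0 | 0 | 1 | 1
1 | 0 | 0 | 0 | 0 | 1
0 | 1 | 1 | 1 | 1 | 1
0 | 1 | 1 | 1 | 0 | 1
0 | 1 | 1 | 0 | 1 | 1
0 | 1 | 1 | 0 | 0 | 1
0 | 1 | 0 | 1 | 1 | 1
0 | 1 | 0 | 1 | 0 | 1
0 | 1 | 0 | 0 | 1 | 1
0 | 1 | 0 | 0 | 0 | 1
0 | 0 | 1 | 1 | 1 | 1
0 | 0 | 1 | 1 | 0 | 1
0 | 0 | 1 | 0 | 1 | 1
0 | 0 | 1 | 0 | 0 | 1
0 | 0 | 0 | 1 | 1 | 1
0 | 0 | 0 | 1 | 0 | 1
0 | 0 | 0 | 0 | 1 | 1
0 | 0 | 0 | 0 | 0 | 1
Every row is 1, so the formula is a tautology.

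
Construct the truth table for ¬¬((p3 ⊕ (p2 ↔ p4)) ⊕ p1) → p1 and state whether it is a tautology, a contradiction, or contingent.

contingent

p1 | p2 | p3 | p4 || (p2 ↔ p4) | (p3 ⊕ (p2 ↔ p4)) | ((p3 ⊕ (p2 ↔ p4)) ⊕ p1) | ¬((p3 ⊕ (p2 ↔ p4)) ⊕ p1) | ¬¬((p3 ⊕ (p2 ↔ p4)) ⊕ p1) | (¬¬((p3 ⊕ (p2 ↔ p4)) ⊕ p1) → p1)
F  | F  | F  | F  ||     T     |        T         |            T            |            F             |             T             |                F                
F  | F  | F  | T  ||     F     |        F         |            F            |            T             |             F             |                T                
F  | F  | T  | F  ||     T     |        F         |            F            |            T             |             F             |                T                
F  | F  | T  | T  ||     F     |        T         |            T            |            F             |             T             |                F                
F  | T  | F  | F  ||     F     |        F         |            F            |            T             |             F             |                T                
F  | T  | F  | T  ||     T     |        T         |            T            |            F             |             T             |                F                
F  | T  | T  | F  ||     F     |        T         |            T            |            F             |             T             |                F                
F  | T  | T  | T  ||     T     |        F         |            F            |            T             |             F             |                T                
T  | F  | F  | F  ||     T     |        T         |            F            |            T             |             F             |                T                
T  | F  | F  | T  ||     F     |        F         |            T            |            F             |             T             |                T                
T  | F  | T  | F  ||     T     |        F         |            T            |            F             |             T             |                T                
T  | F  | T  | T  ||     F     |        T         |            F            |            T             |             F             |                T                
T  | T  | F  | F  ||     F     |        F         |            T            |            F             |             T             |                T                
T  | T  | F  | T  ||     T     |        T         |            F            |            T             |             F             |                T                
T  | T  | T  | F  ||     F     |        T         |            F            |            T             |             F             |                T                
T  | T  | T  | T  ||     T     |        F         |            T            |            F             |             T             |                T                
12 of 16 rows are T, so the formula is contingent.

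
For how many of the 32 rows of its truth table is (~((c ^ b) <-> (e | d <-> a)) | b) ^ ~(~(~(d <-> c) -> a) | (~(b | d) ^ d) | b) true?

24

a  b  c  d  e  |  φ
T  T  T  T  T  |  T
T  T  T  T  F  |  T
T  T  T  F  T  |  T
T  T  T  F  F  |  T
T  T  F  T  T  |  T
T  T  F  T  F  |  T
T  T  F  F  T  |  T
T  T  F  F  F  |  T
T  F  T  T  T  |  F
T  F  T  T  F  |  F
T  F  T  F  T  |  F
T  F  T  F  F  |  T
T  F  F  T  T  |  T
T  F  F  T  F  |  T
T  F  F  F  T  |  T
T  F  F  F  F  |  F
F  T  T  T  T  |  T
F  T  T  T  F  |  T
F  T  T  F  T  |  T
F  T  T  F  F  |  T
F  T  F  T  T  |  T
F  T  F  T  F  |  T
F  T  F  F  T  |  T
F  T  F  F  F  |  T
F  F  T  T  T  |  T
F  F  T  T  F  |  T
F  F  T  F  T  |  T
F  F  T  F  F  |  F
F  F  F  T  T  |  F
F  F  F  T  F  |  F
F  F  F  F  T  |  F
F  F  F  F  F  |  T
The formula is true on 24 of the 32 rows.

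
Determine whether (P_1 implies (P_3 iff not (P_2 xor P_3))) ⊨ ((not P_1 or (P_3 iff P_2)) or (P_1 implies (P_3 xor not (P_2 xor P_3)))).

no

 P_1  |  P_2  |  P_3  |   φ   |   ψ  
----- | ----- | ----- | ----- | -----
 True |  True |  True |  True |  True
 True |  True | False |  True | False
 True | False |  True | False |  True
 True | False | False | False |  True
False |  True |  True |  True |  True
False |  True | False |  True |  True
False | False |  True |  True |  True
False | False | False |  True |  True
At P_1=True, P_2=True, P_3=False we have φ true but ψ false, so φ does not entail ψ.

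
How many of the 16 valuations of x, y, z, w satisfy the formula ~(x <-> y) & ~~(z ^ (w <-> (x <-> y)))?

4

x | y | z | w || (x <-> y) | ~(x <-> y) | (w <-> (x <-> y)) | (z ^ (w <-> (x <-> y))) | ~(z ^ (w <-> (x <-> y))) | ~~(z ^ (w <-> (x <-> y))) | φ
0 | 0 | 0 | 0 ||     1     |     0      |         0         |            0            |            1             |             0             | 0
0 | 0 | 0 | 1 ||     1     |     0      |         1         |            1            |            0             |             1             | 0
0 | 0 | 1 | 0 ||     1     |     0      |         0         |            1            |            0             |             1             | 0
0 | 0 | 1 | 1 ||     1     |     0      |         1         |            0            |            1             |             0             | 0
0 | 1 | 0 | 0 ||     0     |     1      |         1         |            1            |            0             |             1             | 1
0 | 1 | 0 | 1 ||     0     |     1      |         0         |            0            |            1             |             0             | 0
0 | 1 | 1 | 0 ||     0     |     1      |         1         |            0            |            1             |             0             | 0
0 | 1 | 1 | 1 ||     0     |     1      |         0         |            1            |            0             |             1             | 1
1 | 0 | 0 | 0 ||     0     |     1      |         1         |            1            |            0             |             1             | 1
1 | 0 | 0 | 1 ||     0     |     1      |         0         |            0            |            1             |             0             | 0
1 | 0 | 1 | 0 ||     0     |     1      |         1         |            0            |            1             |             0             | 0
1 | 0 | 1 | 1 ||     0     |     1      |         0         |            1            |            0             |             1             | 1
1 | 1 | 0 | 0 ||     1     |     0      |         0         |            0            |            1             |             0             | 0
1 | 1 | 0 | 1 ||     1     |     0      |         1         |            1            |            0             |             1             | 0
1 | 1 | 1 | 0 ||     1     |     0      |         0         |            1            |            0             |             1             | 0
1 | 1 | 1 | 1 ||     1     |     0      |         1         |            0            |            1             |             0             | 0
The formula is true on 4 of the 16 rows.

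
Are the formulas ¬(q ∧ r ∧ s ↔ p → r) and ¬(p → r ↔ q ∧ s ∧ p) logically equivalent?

  p   |   q   |   r   |   s   |   φ   |   ψ  
----- | ----- | ----- | ----- | ----- | -----
False | False | False | False |  True |  True
False | False | False |  True |  True |  True
False | False |  True | False |  True |  True
False | False |  True |  True |  True |  True
False |  True | False | False |  True |  True
False |  True | False |  True |  True |  True
False |  True |  True | False |  True |  True
False |  True |  True |  True | False |  True
 True | False | False | False | False | False
 True | False | False |  True | False | False
 True | False |  True | False |  True |  True
 True | False |  True |  True |  True |  True
 True |  True | False | False | False | False
 True |  True | False |  True | False |  True
 True |  True |  True | False |  True |  True
 True |  True |  True |  True | False | False
The columns differ at p=False, q=True, r=True, s=True (φ=False, ψ=True), so they are not equivalent.

not equivalent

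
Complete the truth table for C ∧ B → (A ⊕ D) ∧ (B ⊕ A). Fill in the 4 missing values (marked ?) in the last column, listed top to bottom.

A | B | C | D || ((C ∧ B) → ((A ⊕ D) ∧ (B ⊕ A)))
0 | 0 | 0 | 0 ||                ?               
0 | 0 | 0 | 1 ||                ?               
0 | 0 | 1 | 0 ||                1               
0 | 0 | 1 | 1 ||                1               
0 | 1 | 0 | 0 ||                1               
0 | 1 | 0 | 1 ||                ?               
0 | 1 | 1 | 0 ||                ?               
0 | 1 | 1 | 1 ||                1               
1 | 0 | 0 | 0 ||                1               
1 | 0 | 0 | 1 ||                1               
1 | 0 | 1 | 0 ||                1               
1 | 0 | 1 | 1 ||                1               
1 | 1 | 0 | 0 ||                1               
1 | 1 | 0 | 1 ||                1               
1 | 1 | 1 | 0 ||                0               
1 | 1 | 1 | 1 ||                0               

Row A=0, B=0, C=0, D=0: (C ∧ B) = 0, ((A ⊕ D) ∧ (B ⊕ A)) = 0, so ((C ∧ B) → ((A ⊕ D) ∧ (B ⊕ A))) = 1.
Row A=0, B=0, C=0, D=1: (C ∧ B) = 0, ((A ⊕ D) ∧ (B ⊕ A)) = 0, so ((C ∧ B) → ((A ⊕ D) ∧ (B ⊕ A))) = 1.
Row A=0, B=1, C=0, D=1: (C ∧ B) = 0, ((A ⊕ D) ∧ (B ⊕ A)) = 1, so ((C ∧ B) → ((A ⊕ D) ∧ (B ⊕ A))) = 1.
Row A=0, B=1, C=1, D=0: (C ∧ B) = 1, ((A ⊕ D) ∧ (B ⊕ A)) = 0, so ((C ∧ B) → ((A ⊕ D) ∧ (B ⊕ A))) = 0.

1, 1, 1, 0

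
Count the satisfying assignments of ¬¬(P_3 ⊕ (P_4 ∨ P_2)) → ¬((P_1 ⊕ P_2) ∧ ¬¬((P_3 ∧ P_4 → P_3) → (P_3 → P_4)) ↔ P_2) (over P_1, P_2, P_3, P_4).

P_1 | P_2 | P_3 | P_4 || (P_4 ∨ P_2) | (P_3 ⊕ (P_4 ∨ P_2)) | ¬(P_3 ⊕ (P_4 ∨ P_2)) | ¬¬(P_3 ⊕ (P_4 ∨ P_2)) | (P_1 ⊕ P_2) | (P_3 ∧ P_4) | ((P_3 ∧ P_4) → P_3) | (P_3 → P_4) | φ
 F  |  F  |  F  |  F  ||      F      |          F          |          T           |           F           |      F      |      F      |          T          |      T      | T
 F  |  F  |  F  |  T  ||      T      |          T          |          F           |           T           |      F      |      F      |          T          |      T      | F
 F  |  F  |  T  |  F  ||      F      |          T          |          F           |           T           |      F      |      F      |          T          |      F      | F
 F  |  F  |  T  |  T  ||      T      |          F          |          T           |           F           |      F      |      T      |          T          |      T      | T
 F  |  T  |  F  |  F  ||      T      |          T          |          F           |           T           |      T      |      F      |          T          |      T      | F
 F  |  T  |  F  |  T  ||      T      |          T          |          F           |           T           |      T      |      F      |          T          |      T      | F
 F  |  T  |  T  |  F  ||      T      |          F          |          T           |           F           |      T      |      F      |          T          |      F      | T
 F  |  T  |  T  |  T  ||      T      |          F          |          T           |           F           |      T      |      T      |          T          |      T      | T
 T  |  F  |  F  |  F  ||      F      |          F          |          T           |           F           |      T      |      F      |          T          |      T      | T
 T  |  F  |  F  |  T  ||      T      |          T          |          F           |           T           |      T      |      F      |          T          |      T      | T
 T  |  F  |  T  |  F  ||      F      |          T          |          F           |           T           |      T      |      F      |          T          |      F      | F
 T  |  F  |  T  |  T  ||      T      |          F          |          T           |           F           |      T      |      T      |          T          |      T      | T
 T  |  T  |  F  |  F  ||      T      |          T          |          F           |           T           |      F      |      F      |          T          |      T      | T
 T  |  T  |  F  |  T  ||      T      |          T          |          F           |           T           |      F      |      F      |          T          |      T      | T
 T  |  T  |  T  |  F  ||      T      |          F          |          T           |           F           |      F      |      F      |          T          |      F      | T
 T  |  T  |  T  |  T  ||      T      |          F          |          T           |           F           |      F      |      T      |          T          |      T      | T
The formula is true on 11 of the 16 rows.

11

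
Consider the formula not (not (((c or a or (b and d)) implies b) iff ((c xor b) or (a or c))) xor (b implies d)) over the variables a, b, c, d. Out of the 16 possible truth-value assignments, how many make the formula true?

a | b | c | d | (b and d) | (c or a or (b and d)) | (c xor b) | (a or c) | ((c xor b) or (a or c)) | (b implies d) | φ
- | - | - | - | --------- | --------------------- | --------- | -------- | ----------------------- | ------------- | -
T | T | T | T |     T     |           T           |     F     |    T     |            T            |       T       | F
T | T | T | F |     F     |           T           |     F     |    T     |            T            |       F       | T
T | T | F | T |     T     |           T           |     T     |    T     |            T            |       T       | F
T | T | F | F |     F     |           T           |     T     |    T     |            T            |       F       | T
T | F | T | T |     F     |           T           |     T     |    T     |            T            |       T       | T
T | F | T | F |     F     |           T           |     T     |    T     |            T            |       T       | T
T | F | F | T |     F     |           T           |     F     |    T     |            T            |       T       | T
T | F | F | F |     F     |           T           |     F     |    T     |            T            |       T       | T
F | T | T | T |     T     |           T           |     F     |    T     |            T            |       T       | F
F | T | T | F |     F     |           T           |     F     |    T     |            T            |       F       | T
F | T | F | T |     T     |           T           |     T     |    F     |            T            |       T       | F
F | T | F | F |     F     |           F           |     T     |    F     |            T            |       F       | T
F | F | T | T |     F     |           T           |     T     |    T     |            T            |       T       | T
F | F | T | F |     F     |           T           |     T     |    T     |            T            |       T       | T
F | F | F | T |     F     |           F           |     F     |    F     |            F            |       T       | T
F | F | F | F |     F     |           F           |     F     |    F     |            F            |       T       | T
The formula is true on 12 of the 16 rows.

12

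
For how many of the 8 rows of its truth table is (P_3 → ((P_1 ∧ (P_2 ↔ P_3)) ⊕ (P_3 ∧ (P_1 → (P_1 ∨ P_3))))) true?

7

P_1 | P_2 | P_3 || (P_2 ↔ P_3) | (P_1 ∧ (P_2 ↔ P_3)) | (P_1 ∨ P_3) | (P_1 → (P_1 ∨ P_3)) | (P_3 ∧ (P_1 → (P_1 ∨ P_3))) | φ
 T  |  T  |  T  ||      T      |          T          |      T      |          T          |              T              | F
 T  |  T  |  F  ||      F      |          F          |      T      |          T          |              F              | T
 T  |  F  |  T  ||      F      |          F          |      T      |          T          |              T              | T
 T  |  F  |  F  ||      T      |          T          |      T      |          T          |              F              | T
 F  |  T  |  T  ||      T      |          F          |      T      |          T          |              T              | T
 F  |  T  |  F  ||      F      |          F          |      F      |          T          |              F              | T
 F  |  F  |  T  ||      F      |          F          |      T      |          T          |              T              | T
 F  |  F  |  F  ||      T      |          F          |      F      |          T          |              F              | T
The formula is true on 7 of the 8 rows.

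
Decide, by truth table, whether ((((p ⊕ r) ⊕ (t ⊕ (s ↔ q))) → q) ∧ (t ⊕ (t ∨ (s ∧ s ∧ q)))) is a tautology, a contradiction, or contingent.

  p   |   q   |   r   |   s   |   t   ||   φ  
 True |  True |  True |  True |  True || False
 True |  True |  True |  True | False ||  True
 True |  True |  True | False |  True || False
 True |  True |  True | False | False || False
 True |  True | False |  True |  True || False
 True |  True | False |  True | False ||  True
 True |  True | False | False |  True || False
 True |  True | False | False | False || False
 True | False |  True |  True |  True || False
 True | False |  True |  True | False || False
 True | False |  True | False |  True || False
 True | False |  True | False | False || False
 True | False | False |  True |  True || False
 True | False | False |  True | False || False
 True | False | False | False |  True || False
 True | False | False | False | False || False
False |  True |  True |  True |  True || False
False |  True |  True |  True | False ||  True
False |  True |  True | False |  True || False
False |  True |  True | False | False || False
False |  True | False |  True |  True || False
False |  True | False |  True | False ||  True
False |  True | False | False |  True || False
False |  True | False | False | False || False
False | False |  True |  True |  True || False
False | False |  True |  True | False || False
False | False |  True | False |  True || False
False | False |  True | False | False || False
False | False | False |  True |  True || False
False | False | False |  True | False || False
False | False | False | False |  True || False
False | False | False | False | False || False
4 of 32 rows are True, so the formula is contingent.

contingent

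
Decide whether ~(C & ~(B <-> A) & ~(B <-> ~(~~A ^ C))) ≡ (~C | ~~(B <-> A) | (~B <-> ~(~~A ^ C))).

not equivalent

A | B | C | φ | ψ
- | - | - | - | -
T | T | T | T | T
T | T | F | T | T
T | F | T | F | T
T | F | F | T | T
F | T | T | F | T
F | T | F | T | T
F | F | T | T | T
F | F | F | T | T
The columns differ at A=T, B=F, C=T (φ=F, ψ=T), so they are not equivalent.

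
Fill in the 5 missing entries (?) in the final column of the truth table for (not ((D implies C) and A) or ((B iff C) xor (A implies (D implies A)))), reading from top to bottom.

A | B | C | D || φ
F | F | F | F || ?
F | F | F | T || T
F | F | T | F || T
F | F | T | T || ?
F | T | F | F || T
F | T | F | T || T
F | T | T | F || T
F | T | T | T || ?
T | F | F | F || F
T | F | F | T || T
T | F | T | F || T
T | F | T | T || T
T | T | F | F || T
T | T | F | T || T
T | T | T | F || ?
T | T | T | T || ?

Row A=F, B=F, C=F, D=F: not ((D implies C) and A) = T, ((B iff C) xor (A implies (D implies A))) = F, so the formula = T.
Row A=F, B=F, C=T, D=T: not ((D implies C) and A) = T, ((B iff C) xor (A implies (D implies A))) = T, so the formula = T.
Row A=F, B=T, C=T, D=T: not ((D implies C) and A) = T, ((B iff C) xor (A implies (D implies A))) = F, so the formula = T.
Row A=T, B=T, C=T, D=F: not ((D implies C) and A) = F, ((B iff C) xor (A implies (D implies A))) = F, so the formula = F.
Row A=T, B=T, C=T, D=T: not ((D implies C) and A) = F, ((B iff C) xor (A implies (D implies A))) = F, so the formula = F.

T, T, T, F, F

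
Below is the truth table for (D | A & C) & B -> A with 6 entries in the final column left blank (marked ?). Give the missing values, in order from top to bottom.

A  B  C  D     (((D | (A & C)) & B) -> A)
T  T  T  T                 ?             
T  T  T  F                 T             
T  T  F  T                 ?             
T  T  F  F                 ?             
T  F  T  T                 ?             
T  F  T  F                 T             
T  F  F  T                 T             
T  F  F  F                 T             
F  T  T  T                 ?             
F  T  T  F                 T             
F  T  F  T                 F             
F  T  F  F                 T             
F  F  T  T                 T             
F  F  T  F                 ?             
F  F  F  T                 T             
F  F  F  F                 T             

T, T, T, T, F, T

Row A=T, B=T, C=T, D=T: ((D | A & C) & B) = T, so (((D | (A & C)) & B) -> A) = T.
Row A=T, B=T, C=F, D=T: ((D | A & C) & B) = T, so (((D | (A & C)) & B) -> A) = T.
Row A=T, B=T, C=F, D=F: ((D | A & C) & B) = F, so (((D | (A & C)) & B) -> A) = T.
Row A=T, B=F, C=T, D=T: ((D | A & C) & B) = F, so (((D | (A & C)) & B) -> A) = T.
Row A=F, B=T, C=T, D=T: ((D | A & C) & B) = T, so (((D | (A & C)) & B) -> A) = F.
Row A=F, B=F, C=T, D=F: ((D | A & C) & B) = F, so (((D | (A & C)) & B) -> A) = T.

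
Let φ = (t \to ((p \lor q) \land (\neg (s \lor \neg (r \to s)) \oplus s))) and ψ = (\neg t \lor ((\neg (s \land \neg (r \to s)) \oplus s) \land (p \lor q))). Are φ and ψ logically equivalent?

p | q | r | s | t | φ | ψ
- | - | - | - | - | - | -
F | F | F | F | F | T | T
F | F | F | F | T | F | F
F | F | F | T | F | T | T
F | F | F | T | T | F | F
F | F | T | F | F | T | T
F | F | T | F | T | F | F
F | F | T | T | F | T | T
F | F | T | T | T | F | F
F | T | F | F | F | T | T
F | T | F | F | T | T | T
F | T | F | T | F | T | T
F | T | F | T | T | T | F
F | T | T | F | F | T | T
F | T | T | F | T | F | T
F | T | T | T | F | T | T
F | T | T | T | T | T | F
T | F | F | F | F | T | T
T | F | F | F | T | T | T
T | F | F | T | F | T | T
T | F | F | T | T | T | F
T | F | T | F | F | T | T
T | F | T | F | T | F | T
T | F | T | T | F | T | T
T | F | T | T | T | T | F
T | T | F | F | F | T | T
T | T | F | F | T | T | T
T | T | F | T | F | T | T
T | T | F | T | T | T | F
T | T | T | F | F | T | T
T | T | T | F | T | F | T
T | T | T | T | F | T | T
T | T | T | T | T | T | F
The columns differ at p=F, q=T, r=F, s=T, t=T (φ=T, ψ=F), so they are not equivalent.

not equivalent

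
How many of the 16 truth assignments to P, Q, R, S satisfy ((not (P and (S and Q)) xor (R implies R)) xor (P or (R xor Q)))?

P  Q  R  S  |  (S and Q)  (P and (S and Q))  not (P and (S and Q))  (R implies R)  (R xor Q)  (P or (R xor Q))  φ
F  F  F  F  |      F              F                    T                  T            F             F          F
F  F  F  T  |      F              F                    T                  T            F             F          F
F  F  T  F  |      F              F                    T                  T            T             T          T
F  F  T  T  |      F              F                    T                  T            T             T          T
F  T  F  F  |      F              F                    T                  T            T             T          T
F  T  F  T  |      T              F                    T                  T            T             T          T
F  T  T  F  |      F              F                    T                  T            F             F          F
F  T  T  T  |      T              F                    T                  T            F             F          F
T  F  F  F  |      F              F                    T                  T            F             T          T
T  F  F  T  |      F              F                    T                  T            F             T          T
T  F  T  F  |      F              F                    T                  T            T             T          T
T  F  T  T  |      F              F                    T                  T            T             T          T
T  T  F  F  |      F              F                    T                  T            T             T          T
T  T  F  T  |      T              T                    F                  T            T             T          F
T  T  T  F  |      F              F                    T                  T            F             T          T
T  T  T  T  |      T              T                    F                  T            F             T          F
The formula is true on 10 of the 16 rows.

10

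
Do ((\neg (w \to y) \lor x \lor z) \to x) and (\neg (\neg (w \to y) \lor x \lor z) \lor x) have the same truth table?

x | y | z | w || φ | ψ
F | F | F | F || T | T
F | F | F | T || F | F
F | F | T | F || F | F
F | F | T | T || F | F
F | T | F | F || T | T
F | T | F | T || T | T
F | T | T | F || F | F
F | T | T | T || F | F
T | F | F | F || T | T
T | F | F | T || T | T
T | F | T | F || T | T
T | F | T | T || T | T
T | T | F | F || T | T
T | T | F | T || T | T
T | T | T | F || T | T
T | T | T | T || T | T
The columns for φ and ψ agree on every row, so they are logically equivalent.

equivalent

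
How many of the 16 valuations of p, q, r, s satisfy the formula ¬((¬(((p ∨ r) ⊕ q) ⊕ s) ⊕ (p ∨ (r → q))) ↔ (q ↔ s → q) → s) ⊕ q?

10

p | q | r | s || φ
F | F | F | F || T
F | F | F | T || F
F | F | T | F || T
F | F | T | T || F
F | T | F | F || F
F | T | F | T || F
F | T | T | F || T
F | T | T | T || T
T | F | F | F || F
T | F | F | T || T
T | F | T | F || F
T | F | T | T || T
T | T | F | F || T
T | T | F | T || T
T | T | T | F || T
T | T | T | T || T
The formula is true on 10 of the 16 rows.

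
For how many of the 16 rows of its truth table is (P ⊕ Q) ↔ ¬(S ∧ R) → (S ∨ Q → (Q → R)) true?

8

P | Q | R | S | φ
- | - | - | - | -
0 | 0 | 0 | 0 | 0
0 | 0 | 0 | 1 | 0
0 | 0 | 1 | 0 | 0
0 | 0 | 1 | 1 | 0
0 | 1 | 0 | 0 | 0
0 | 1 | 0 | 1 | 0
0 | 1 | 1 | 0 | 1
0 | 1 | 1 | 1 | 1
1 | 0 | 0 | 0 | 1
1 | 0 | 0 | 1 | 1
1 | 0 | 1 | 0 | 1
1 | 0 | 1 | 1 | 1
1 | 1 | 0 | 0 | 1
1 | 1 | 0 | 1 | 1
1 | 1 | 1 | 0 | 0
1 | 1 | 1 | 1 | 0
The formula is true on 8 of the 16 rows.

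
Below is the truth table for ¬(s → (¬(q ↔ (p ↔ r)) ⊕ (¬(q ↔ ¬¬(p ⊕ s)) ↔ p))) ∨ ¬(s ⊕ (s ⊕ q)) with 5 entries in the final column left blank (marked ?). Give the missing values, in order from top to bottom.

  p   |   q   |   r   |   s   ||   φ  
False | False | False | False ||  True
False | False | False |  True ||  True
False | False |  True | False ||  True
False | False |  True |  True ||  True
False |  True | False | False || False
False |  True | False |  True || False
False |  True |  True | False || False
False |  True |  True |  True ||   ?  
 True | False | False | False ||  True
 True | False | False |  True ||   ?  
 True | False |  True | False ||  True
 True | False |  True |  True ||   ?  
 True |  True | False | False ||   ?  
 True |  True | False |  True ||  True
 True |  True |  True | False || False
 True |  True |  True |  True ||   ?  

Row p=False, q=True, r=True, s=True: ¬(s → (¬(q ↔ (p ↔ r)) ⊕ (¬(q ↔ ¬¬(p ⊕ s)) ↔ p))) = True, ¬(s ⊕ (s ⊕ q)) = False, so the formula = True.
Row p=True, q=False, r=False, s=True: ¬(s → (¬(q ↔ (p ↔ r)) ⊕ (¬(q ↔ ¬¬(p ⊕ s)) ↔ p))) = True, ¬(s ⊕ (s ⊕ q)) = True, so the formula = True.
Row p=True, q=False, r=True, s=True: ¬(s → (¬(q ↔ (p ↔ r)) ⊕ (¬(q ↔ ¬¬(p ⊕ s)) ↔ p))) = False, ¬(s ⊕ (s ⊕ q)) = True, so the formula = True.
Row p=True, q=True, r=False, s=False: ¬(s → (¬(q ↔ (p ↔ r)) ⊕ (¬(q ↔ ¬¬(p ⊕ s)) ↔ p))) = False, ¬(s ⊕ (s ⊕ q)) = False, so the formula = False.
Row p=True, q=True, r=True, s=True: ¬(s → (¬(q ↔ (p ↔ r)) ⊕ (¬(q ↔ ¬¬(p ⊕ s)) ↔ p))) = False, ¬(s ⊕ (s ⊕ q)) = False, so the formula = False.

True, True, True, False, False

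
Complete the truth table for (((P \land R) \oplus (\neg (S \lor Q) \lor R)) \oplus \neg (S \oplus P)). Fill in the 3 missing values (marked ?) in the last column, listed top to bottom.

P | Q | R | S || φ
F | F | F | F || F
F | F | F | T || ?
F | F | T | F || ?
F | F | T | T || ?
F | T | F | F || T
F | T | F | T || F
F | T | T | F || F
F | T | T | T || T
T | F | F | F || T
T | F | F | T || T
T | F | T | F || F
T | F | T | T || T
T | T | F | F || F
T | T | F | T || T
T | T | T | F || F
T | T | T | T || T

F, F, T

Row P=F, Q=F, R=F, S=T: ((P \land R) \oplus (\neg (S \lor Q) \lor R)) = F, \neg (S \oplus P) = F, so the formula = F.
Row P=F, Q=F, R=T, S=F: ((P \land R) \oplus (\neg (S \lor Q) \lor R)) = T, \neg (S \oplus P) = T, so the formula = F.
Row P=F, Q=F, R=T, S=T: ((P \land R) \oplus (\neg (S \lor Q) \lor R)) = T, \neg (S \oplus P) = F, so the formula = T.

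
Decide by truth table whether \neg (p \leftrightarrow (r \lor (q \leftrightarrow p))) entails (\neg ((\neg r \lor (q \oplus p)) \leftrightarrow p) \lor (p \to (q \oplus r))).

no

p | q | r | φ | ψ
- | - | - | - | -
T | T | T | F | T
T | T | F | F | T
T | F | T | F | T
T | F | F | T | F
F | T | T | T | T
F | T | F | F | T
F | F | T | T | T
F | F | F | T | T
At p=T, q=F, r=F we have φ true but ψ false, so φ does not entail ψ.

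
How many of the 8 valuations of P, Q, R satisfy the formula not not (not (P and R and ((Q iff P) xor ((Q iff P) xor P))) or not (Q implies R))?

P | Q | R | (Q iff P) | ((Q iff P) xor P) | (Q implies R) | not (Q implies R) | φ
- | - | - | --------- | ----------------- | ------------- | ----------------- | -
T | T | T |     T     |         F         |       T       |         F         | F
T | T | F |     T     |         F         |       F       |         T         | T
T | F | T |     F     |         T         |       T       |         F         | F
T | F | F |     F     |         T         |       T       |         F         | T
F | T | T |     F     |         F         |       T       |         F         | T
F | T | F |     F     |         F         |       F       |         T         | T
F | F | T |     T     |         T         |       T       |         F         | T
F | F | F |     T     |         T         |       T       |         F         | T
The formula is true on 6 of the 8 rows.

6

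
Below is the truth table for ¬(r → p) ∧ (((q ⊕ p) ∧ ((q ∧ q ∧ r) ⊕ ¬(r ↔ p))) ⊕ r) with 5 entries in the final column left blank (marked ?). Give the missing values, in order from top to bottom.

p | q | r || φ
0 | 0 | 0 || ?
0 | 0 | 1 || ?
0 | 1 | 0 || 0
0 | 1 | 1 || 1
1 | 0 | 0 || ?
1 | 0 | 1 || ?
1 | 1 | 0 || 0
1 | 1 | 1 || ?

0, 1, 0, 0, 0

Row p=0, q=0, r=0: ¬(r → p) = 0, (((q ⊕ p) ∧ ((q ∧ q ∧ r) ⊕ ¬(r ↔ p))) ⊕ r) = 0, so the formula = 0.
Row p=0, q=0, r=1: ¬(r → p) = 1, (((q ⊕ p) ∧ ((q ∧ q ∧ r) ⊕ ¬(r ↔ p))) ⊕ r) = 1, so the formula = 1.
Row p=1, q=0, r=0: ¬(r → p) = 0, (((q ⊕ p) ∧ ((q ∧ q ∧ r) ⊕ ¬(r ↔ p))) ⊕ r) = 1, so the formula = 0.
Row p=1, q=0, r=1: ¬(r → p) = 0, (((q ⊕ p) ∧ ((q ∧ q ∧ r) ⊕ ¬(r ↔ p))) ⊕ r) = 1, so the formula = 0.
Row p=1, q=1, r=1: ¬(r → p) = 0, (((q ⊕ p) ∧ ((q ∧ q ∧ r) ⊕ ¬(r ↔ p))) ⊕ r) = 1, so the formula = 0.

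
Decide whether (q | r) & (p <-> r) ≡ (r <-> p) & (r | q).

equivalent

  p      q      r    |    φ      ψ  
False  False  False  |  False  False
False  False   True  |  False  False
False   True  False  |   True   True
False   True   True  |  False  False
 True  False  False  |  False  False
 True  False   True  |   True   True
 True   True  False  |  False  False
 True   True   True  |   True   True
The columns for φ and ψ agree on every row, so they are logically equivalent.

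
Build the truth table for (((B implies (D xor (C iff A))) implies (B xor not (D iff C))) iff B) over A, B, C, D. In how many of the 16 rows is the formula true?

10

  A   |   B   |   C   |   D   || (C iff A) | (D xor (C iff A)) | (D iff C) | not (D iff C) | (B xor not (D iff C)) |   φ  
False | False | False | False ||    True   |        True       |    True   |     False     |         False         |  True
False | False | False |  True ||    True   |       False       |   False   |      True     |          True         | False
False | False |  True | False ||   False   |       False       |   False   |      True     |          True         | False
False | False |  True |  True ||   False   |        True       |    True   |     False     |         False         |  True
False |  True | False | False ||    True   |        True       |    True   |     False     |          True         |  True
False |  True | False |  True ||    True   |       False       |   False   |      True     |         False         |  True
False |  True |  True | False ||   False   |       False       |   False   |      True     |         False         |  True
False |  True |  True |  True ||   False   |        True       |    True   |     False     |          True         |  True
 True | False | False | False ||   False   |       False       |    True   |     False     |         False         |  True
 True | False | False |  True ||   False   |        True       |   False   |      True     |          True         | False
 True | False |  True | False ||    True   |        True       |   False   |      True     |          True         | False
 True | False |  True |  True ||    True   |       False       |    True   |     False     |         False         |  True
 True |  True | False | False ||   False   |       False       |    True   |     False     |          True         |  True
 True |  True | False |  True ||   False   |        True       |   False   |      True     |         False         | False
 True |  True |  True | False ||    True   |        True       |   False   |      True     |         False         | False
 True |  True |  True |  True ||    True   |       False       |    True   |     False     |          True         |  True
The formula is true on 10 of the 16 rows.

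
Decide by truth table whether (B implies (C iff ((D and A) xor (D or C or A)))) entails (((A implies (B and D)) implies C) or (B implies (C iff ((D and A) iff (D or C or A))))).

no

A | B | C | D | φ | ψ
- | - | - | - | - | -
F | F | F | F | T | T
F | F | F | T | T | T
F | F | T | F | T | T
F | F | T | T | T | T
F | T | F | F | T | F
F | T | F | T | F | T
F | T | T | F | T | T
F | T | T | T | T | T
T | F | F | F | T | T
T | F | F | T | T | T
T | F | T | F | T | T
T | F | T | T | T | T
T | T | F | F | F | T
T | T | F | T | T | F
T | T | T | F | T | T
T | T | T | T | F | T
At A=F, B=T, C=F, D=F we have φ true but ψ false, so φ does not entail ψ.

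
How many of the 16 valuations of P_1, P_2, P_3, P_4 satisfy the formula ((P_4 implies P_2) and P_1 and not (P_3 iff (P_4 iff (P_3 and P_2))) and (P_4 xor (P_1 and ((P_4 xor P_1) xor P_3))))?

2

P_1  P_2  P_3  P_4  |  φ
 F    F    F    F   |  F
 F    F    F    T   |  F
 F    F    T    F   |  F
 F    F    T    T   |  F
 F    T    F    F   |  F
 F    T    F    T   |  F
 F    T    T    F   |  F
 F    T    T    T   |  F
 T    F    F    F   |  T
 T    F    F    T   |  F
 T    F    T    F   |  F
 T    F    T    T   |  F
 T    T    F    F   |  T
 T    T    F    T   |  F
 T    T    T    F   |  F
 T    T    T    T   |  F
The formula is true on 2 of the 16 rows.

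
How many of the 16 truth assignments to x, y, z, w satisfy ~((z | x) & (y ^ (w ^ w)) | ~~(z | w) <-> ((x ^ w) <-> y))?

7

x  y  z  w     (z | x)  (w ^ w)  (y ^ (w ^ w))  ((z | x) & (y ^ (w ^ w)))  (z | w)  ~(z | w)  ~~(z | w)  (x ^ w)  ((x ^ w) <-> y)  φ
1  1  1  1        1        0           1                    1                 1        0          1         0            0         1
1  1  1  0        1        0           1                    1                 1        0          1         1            1         0
1  1  0  1        1        0           1                    1                 1        0          1         0            0         1
1  1  0  0        1        0           1                    1                 0        1          0         1            1         0
1  0  1  1        1        0           0                    0                 1        0          1         0            1         0
1  0  1  0        1        0           0                    0                 1        0          1         1            0         1
1  0  0  1        1        0           0                    0                 1        0          1         0            1         0
1  0  0  0        1        0           0                    0                 0        1          0         1            0         0
0  1  1  1        1        0           1                    1                 1        0          1         1            1         0
0  1  1  0        1        0           1                    1                 1        0          1         0            0         1
0  1  0  1        0        0           1                    0                 1        0          1         1            1         0
0  1  0  0        0        0           1                    0                 0        1          0         0            0         0
0  0  1  1        1        0           0                    0                 1        0          1         1            0         1
0  0  1  0        1        0           0                    0                 1        0          1         0            1         0
0  0  0  1        0        0           0                    0                 1        0          1         1            0         1
0  0  0  0        0        0           0                    0                 0        1          0         0            1         1
The formula is true on 7 of the 16 rows.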